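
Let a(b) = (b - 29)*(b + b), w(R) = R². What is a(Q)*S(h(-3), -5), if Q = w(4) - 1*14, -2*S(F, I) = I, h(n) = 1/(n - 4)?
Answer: -270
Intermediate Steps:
h(n) = 1/(-4 + n)
S(F, I) = -I/2
Q = 2 (Q = 4² - 1*14 = 16 - 14 = 2)
a(b) = 2*b*(-29 + b) (a(b) = (-29 + b)*(2*b) = 2*b*(-29 + b))
a(Q)*S(h(-3), -5) = (2*2*(-29 + 2))*(-½*(-5)) = (2*2*(-27))*(5/2) = -108*5/2 = -270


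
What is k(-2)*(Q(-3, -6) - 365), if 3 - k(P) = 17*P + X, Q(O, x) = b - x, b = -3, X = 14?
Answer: -8326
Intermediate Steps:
Q(O, x) = -3 - x
k(P) = -11 - 17*P (k(P) = 3 - (17*P + 14) = 3 - (14 + 17*P) = 3 + (-14 - 17*P) = -11 - 17*P)
k(-2)*(Q(-3, -6) - 365) = (-11 - 17*(-2))*((-3 - 1*(-6)) - 365) = (-11 + 34)*((-3 + 6) - 365) = 23*(3 - 365) = 23*(-362) = -8326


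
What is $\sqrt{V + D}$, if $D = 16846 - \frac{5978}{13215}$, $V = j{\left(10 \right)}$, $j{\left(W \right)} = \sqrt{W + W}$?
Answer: $\frac{\sqrt{2941842847080 + 349272450 \sqrt{5}}}{13215} \approx 129.81$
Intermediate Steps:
$j{\left(W \right)} = \sqrt{2} \sqrt{W}$ ($j{\left(W \right)} = \sqrt{2 W} = \sqrt{2} \sqrt{W}$)
$V = 2 \sqrt{5}$ ($V = \sqrt{2} \sqrt{10} = 2 \sqrt{5} \approx 4.4721$)
$D = \frac{222613912}{13215}$ ($D = 16846 - \frac{5978}{13215} = \frac{222613912}{13215} \approx 16846.0$)
$\sqrt{V + D} = \sqrt{2 \sqrt{5} + \frac{222613912}{13215}} = \sqrt{\frac{222613912}{13215} + 2 \sqrt{5}}$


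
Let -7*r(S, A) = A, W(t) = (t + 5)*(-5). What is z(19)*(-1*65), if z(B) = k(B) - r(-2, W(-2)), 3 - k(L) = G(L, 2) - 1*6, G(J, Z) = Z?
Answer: -2210/7 ≈ -315.71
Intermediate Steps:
W(t) = -25 - 5*t (W(t) = (5 + t)*(-5) = -25 - 5*t)
r(S, A) = -A/7
k(L) = 7 (k(L) = 3 - (2 - 1*6) = 3 - (2 - 6) = 3 - 1*(-4) = 3 + 4 = 7)
z(B) = 34/7 (z(B) = 7 - (-1)*(-25 - 5*(-2))/7 = 7 - (-1)*(-25 + 10)/7 = 7 - (-1)*(-15)/7 = 7 - 1*15/7 = 7 - 15/7 = 34/7)
z(19)*(-1*65) = 34*(-1*65)/7 = (34/7)*(-65) = -2210/7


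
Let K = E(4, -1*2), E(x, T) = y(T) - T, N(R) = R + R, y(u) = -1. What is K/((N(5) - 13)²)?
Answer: ⅑ ≈ 0.11111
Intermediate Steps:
N(R) = 2*R
E(x, T) = -1 - T
K = 1 (K = -1 - (-1)*2 = -1 - 1*(-2) = -1 + 2 = 1)
K/((N(5) - 13)²) = 1/(2*5 - 13)² = 1/(10 - 13)² = 1/(-3)² = 1/9 = 1*(⅑) = ⅑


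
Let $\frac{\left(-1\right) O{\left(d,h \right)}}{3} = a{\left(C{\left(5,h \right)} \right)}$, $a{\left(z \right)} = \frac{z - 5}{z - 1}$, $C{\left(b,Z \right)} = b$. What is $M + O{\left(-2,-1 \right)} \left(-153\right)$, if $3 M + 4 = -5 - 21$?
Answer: $-10$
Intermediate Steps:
$M = -10$ ($M = - \frac{4}{3} + \frac{-5 - 21}{3} = - \frac{4}{3} + \frac{1}{3} \left(-26\right) = - \frac{4}{3} - \frac{26}{3} = -10$)
$a{\left(z \right)} = \frac{-5 + z}{-1 + z}$
$O{\left(d,h \right)} = 0$ ($O{\left(d,h \right)} = - 3 \frac{-5 + 5}{-1 + 5} = - 3 \cdot \frac{1}{4} \cdot 0 = \left(-3\right) 0 = 0$)
$M + O{\left(-2,-1 \right)} \left(-153\right) = -10 + 0 \left(-153\right) = -10 + 0 = -10$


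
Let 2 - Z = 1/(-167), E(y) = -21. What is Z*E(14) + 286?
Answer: 40727/167 ≈ 243.87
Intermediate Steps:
Z = 335/167 (Z = 2 - 1/(-167) = 2 - 1*(-1/167) = 2 + 1/167 = 335/167 ≈ 2.0060)
Z*E(14) + 286 = (335/167)*(-21) + 286 = -7035/167 + 286 = 40727/167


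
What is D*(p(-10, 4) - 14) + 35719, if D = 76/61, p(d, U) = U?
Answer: 2178099/61 ≈ 35707.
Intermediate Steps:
D = 76/61 (D = 76*(1/61) = 76/61 ≈ 1.2459)
D*(p(-10, 4) - 14) + 35719 = 76*(4 - 14)/61 + 35719 = (76/61)*(-10) + 35719 = -760/61 + 35719 = 2178099/61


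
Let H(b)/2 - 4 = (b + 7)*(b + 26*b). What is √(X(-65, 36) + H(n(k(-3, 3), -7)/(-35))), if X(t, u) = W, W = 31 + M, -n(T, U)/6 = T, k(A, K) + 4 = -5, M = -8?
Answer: I*√518981/35 ≈ 20.583*I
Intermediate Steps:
k(A, K) = -9 (k(A, K) = -4 - 5 = -9)
n(T, U) = -6*T
W = 23 (W = 31 - 8 = 23)
X(t, u) = 23
H(b) = 8 + 54*b*(7 + b) (H(b) = 8 + 2*((b + 7)*(b + 26*b)) = 8 + 2*((7 + b)*(27*b)) = 8 + 2*(27*b*(7 + b)) = 8 + 54*b*(7 + b))
√(X(-65, 36) + H(n(k(-3, 3), -7)/(-35))) = √(23 + (8 + 54*(-6*(-9)/(-35))² + 378*(-6*(-9)/(-35)))) = √(23 + (8 + 54*(54*(-1/35))² + 378*(54*(-1/35)))) = √(23 + (8 + 54*(-54/35)² + 378*(-54/35))) = √(23 + (8 + 54*(2916/1225) - 2916/5)) = √(23 + (8 + 157464/1225 - 2916/5)) = √(23 - 547156/1225) = √(-518981/1225) = I*√518981/35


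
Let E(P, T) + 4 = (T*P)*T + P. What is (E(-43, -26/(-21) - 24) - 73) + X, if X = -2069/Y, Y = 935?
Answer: -9236591849/412335 ≈ -22401.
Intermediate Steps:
X = -2069/935 ≈ -2.2128
E(P, T) = -4 + P + P*T² (E(P, T) = -4 + ((T*P)*T + P) = -4 + ((P*T)*T + P) = -4 + (P*T² + P) = -4 + (P + P*T²) = -4 + P + P*T²)
(E(-43, -26/(-21) - 24) - 73) + X = ((-4 - 43 - 43*(-26/(-21) - 24)²) - 73) - 2069/935 = ((-4 - 43 - 43*(-26*(-1/21) - 24)²) - 73) - 2069/935 = ((-4 - 43 - 43*(26/21 - 24)²) - 73) - 2069/935 = ((-4 - 43 - 43*(-478/21)²) - 73) - 2069/935 = ((-4 - 43 - 43*228484/441) - 73) - 2069/935 = ((-4 - 43 - 9824812/441) - 73) - 2069/935 = (-9845539/441 - 73) - 2069/935 = -9877732/441 - 2069/935 = -9236591849/412335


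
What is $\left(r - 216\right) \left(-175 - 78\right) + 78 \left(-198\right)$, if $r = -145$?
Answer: $75889$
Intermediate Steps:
$\left(r - 216\right) \left(-175 - 78\right) + 78 \left(-198\right) = \left(-145 - 216\right) \left(-175 - 78\right) + 78 \left(-198\right) = \left(-361\right) \left(-253\right) - 15444 = 91333 - 15444 = 75889$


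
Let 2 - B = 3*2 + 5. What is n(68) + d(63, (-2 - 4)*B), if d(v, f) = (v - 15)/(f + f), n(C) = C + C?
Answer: 1228/9 ≈ 136.44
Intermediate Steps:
n(C) = 2*C
B = -9 (B = 2 - (3*2 + 5) = 2 - (6 + 5) = 2 - 1*11 = 2 - 11 = -9)
d(v, f) = (-15 + v)/(2*f) (d(v, f) = (-15 + v)/((2*f)) = (-15 + v)*(1/(2*f)) = (-15 + v)/(2*f))
n(68) + d(63, (-2 - 4)*B) = 2*68 + (-15 + 63)/(2*(((-2 - 4)*(-9)))) = 136 + (½)*48/(-6*(-9)) = 136 + (½)*48/54 = 136 + (½)*(1/54)*48 = 136 + 4/9 = 1228/9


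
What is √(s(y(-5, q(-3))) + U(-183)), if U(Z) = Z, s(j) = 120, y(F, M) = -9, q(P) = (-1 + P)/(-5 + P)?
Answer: 3*I*√7 ≈ 7.9373*I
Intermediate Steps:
q(P) = (-1 + P)/(-5 + P)
√(s(y(-5, q(-3))) + U(-183)) = √(120 - 183) = √(-63) = 3*I*√7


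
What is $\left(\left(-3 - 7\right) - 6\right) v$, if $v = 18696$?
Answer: $-299136$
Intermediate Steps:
$\left(\left(-3 - 7\right) - 6\right) v = \left(\left(-3 - 7\right) - 6\right) 18696 = \left(-10 - 6\right) 18696 = \left(-16\right) 18696 = -299136$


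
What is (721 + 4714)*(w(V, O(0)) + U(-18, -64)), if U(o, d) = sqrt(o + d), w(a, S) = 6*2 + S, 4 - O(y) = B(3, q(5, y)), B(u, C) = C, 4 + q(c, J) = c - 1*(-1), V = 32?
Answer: 76090 + 5435*I*sqrt(82) ≈ 76090.0 + 49216.0*I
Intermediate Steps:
q(c, J) = -3 + c (q(c, J) = -4 + (c - 1*(-1)) = -4 + (c + 1) = -4 + (1 + c) = -3 + c)
O(y) = 2 (O(y) = 4 - (-3 + 5) = 4 - 1*2 = 4 - 2 = 2)
w(a, S) = 12 + S
U(o, d) = sqrt(d + o)
(721 + 4714)*(w(V, O(0)) + U(-18, -64)) = (721 + 4714)*((12 + 2) + sqrt(-64 - 18)) = 5435*(14 + sqrt(-82)) = 5435*(14 + I*sqrt(82)) = 76090 + 5435*I*sqrt(82)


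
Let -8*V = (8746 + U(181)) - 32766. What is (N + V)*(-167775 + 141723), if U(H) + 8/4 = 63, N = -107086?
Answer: 5423563977/2 ≈ 2.7118e+9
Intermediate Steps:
U(H) = 61 (U(H) = -2 + 63 = 61)
V = 23959/8 (V = -((8746 + 61) - 32766)/8 = -(8807 - 32766)/8 = -⅛*(-23959) = 23959/8 ≈ 2994.9)
(N + V)*(-167775 + 141723) = (-107086 + 23959/8)*(-167775 + 141723) = -832729/8*(-26052) = 5423563977/2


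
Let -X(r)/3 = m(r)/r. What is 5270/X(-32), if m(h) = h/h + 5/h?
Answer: 5396480/81 ≈ 66623.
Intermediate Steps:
m(h) = 1 + 5/h
X(r) = -3*(5 + r)/r² (X(r) = -3*(5 + r)/r/r = -3*(5 + r)/r²)
5270/X(-32) = 5270/((3*(-5 - 1*(-32))/(-32)²)) = 5270/((3*(1/1024)*(-5 + 32))) = 5270/((3*(1/1024)*27)) = 5270/(81/1024) = 5270*(1024/81) = 5396480/81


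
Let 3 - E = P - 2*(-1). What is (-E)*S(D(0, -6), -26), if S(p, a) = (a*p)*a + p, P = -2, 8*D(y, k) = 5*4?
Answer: -10155/2 ≈ -5077.5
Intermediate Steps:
D(y, k) = 5/2 (D(y, k) = (5*4)/8 = (⅛)*20 = 5/2)
S(p, a) = p + p*a² (S(p, a) = p*a² + p = p + p*a²)
E = 3 (E = 3 - (-2 - 2*(-1)) = 3 - (-2 + 2) = 3 - 1*0 = 3 + 0 = 3)
(-E)*S(D(0, -6), -26) = (-1*3)*(5*(1 + (-26)²)/2) = -15*(1 + 676)/2 = -15*677/2 = -3*3385/2 = -10155/2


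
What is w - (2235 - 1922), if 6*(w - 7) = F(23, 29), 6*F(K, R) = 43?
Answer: -10973/36 ≈ -304.81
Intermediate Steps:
F(K, R) = 43/6 (F(K, R) = (⅙)*43 = 43/6)
w = 295/36 (w = 7 + (⅙)*(43/6) = 7 + 43/36 = 295/36 ≈ 8.1944)
w - (2235 - 1922) = 295/36 - (2235 - 1922) = 295/36 - 1*313 = 295/36 - 313 = -10973/36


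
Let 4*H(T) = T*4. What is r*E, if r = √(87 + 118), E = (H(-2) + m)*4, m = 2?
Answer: 0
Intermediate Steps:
H(T) = T (H(T) = (T*4)/4 = (4*T)/4 = T)
E = 0 (E = (-2 + 2)*4 = 0*4 = 0)
r = √205 ≈ 14.318
r*E = √205*0 = 0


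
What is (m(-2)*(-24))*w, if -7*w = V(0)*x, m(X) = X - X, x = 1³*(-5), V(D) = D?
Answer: 0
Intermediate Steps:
x = -5 (x = 1*(-5) = -5)
m(X) = 0
w = 0 (w = -0*(-5) = -⅐*0 = 0)
(m(-2)*(-24))*w = (0*(-24))*0 = 0*0 = 0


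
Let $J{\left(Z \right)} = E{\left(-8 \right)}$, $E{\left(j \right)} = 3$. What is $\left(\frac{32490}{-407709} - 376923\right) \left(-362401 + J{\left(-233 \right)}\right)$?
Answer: $\frac{6187943107734334}{45301} \approx 1.366 \cdot 10^{11}$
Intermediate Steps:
$J{\left(Z \right)} = 3$
$\left(\frac{32490}{-407709} - 376923\right) \left(-362401 + J{\left(-233 \right)}\right) = \left(\frac{32490}{-407709} - 376923\right) \left(-362401 + 3\right) = \left(32490 \left(- \frac{1}{407709}\right) - 376923\right) \left(-362398\right) = \left(- \frac{3610}{45301} - 376923\right) \left(-362398\right) = \left(- \frac{17074992433}{45301}\right) \left(-362398\right) = \frac{6187943107734334}{45301}$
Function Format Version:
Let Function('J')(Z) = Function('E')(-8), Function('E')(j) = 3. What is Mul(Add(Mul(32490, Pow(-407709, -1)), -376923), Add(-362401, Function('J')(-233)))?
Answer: Rational(6187943107734334, 45301) ≈ 1.3660e+11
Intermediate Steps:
Function('J')(Z) = 3
Mul(Add(Mul(32490, Pow(-407709, -1)), -376923), Add(-362401, Function('J')(-233))) = Mul(Add(Mul(32490, Pow(-407709, -1)), -376923), Add(-362401, 3)) = Mul(Add(Mul(32490, Rational(-1, 407709)), -376923), -362398) = Mul(Add(Rational(-3610, 45301), -376923), -362398) = Mul(Rational(-17074992433, 45301), -362398) = Rational(6187943107734334, 45301)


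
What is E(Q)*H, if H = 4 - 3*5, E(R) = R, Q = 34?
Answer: -374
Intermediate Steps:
H = -11 (H = 4 - 15 = -11)
E(Q)*H = 34*(-11) = -374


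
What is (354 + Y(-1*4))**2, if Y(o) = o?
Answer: 122500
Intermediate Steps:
(354 + Y(-1*4))**2 = (354 - 1*4)**2 = (354 - 4)**2 = 350**2 = 122500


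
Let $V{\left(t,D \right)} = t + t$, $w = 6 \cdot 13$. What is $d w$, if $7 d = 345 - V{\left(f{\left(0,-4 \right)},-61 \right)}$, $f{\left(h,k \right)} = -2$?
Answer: $\frac{27222}{7} \approx 3888.9$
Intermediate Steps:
$w = 78$
$V{\left(t,D \right)} = 2 t$
$d = \frac{349}{7}$ ($d = \frac{345 - 2 \left(-2\right)}{7} = \frac{345 - -4}{7} = \frac{345 + 4}{7} = \frac{1}{7} \cdot 349 = \frac{349}{7} \approx 49.857$)
$d w = \frac{349}{7} \cdot 78 = \frac{27222}{7}$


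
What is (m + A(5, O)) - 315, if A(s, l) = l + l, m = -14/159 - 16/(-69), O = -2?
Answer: -1166057/3657 ≈ -318.86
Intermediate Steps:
m = 526/3657 (m = -14*1/159 - 16*(-1/69) = -14/159 + 16/69 = 526/3657 ≈ 0.14383)
A(s, l) = 2*l
(m + A(5, O)) - 315 = (526/3657 + 2*(-2)) - 315 = (526/3657 - 4) - 315 = -14102/3657 - 315 = -1166057/3657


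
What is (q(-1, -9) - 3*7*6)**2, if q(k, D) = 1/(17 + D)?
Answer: 1014049/64 ≈ 15845.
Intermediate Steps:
(q(-1, -9) - 3*7*6)**2 = (1/(17 - 9) - 3*7*6)**2 = (1/8 - 21*6)**2 = (1/8 - 126)**2 = (-1007/8)**2 = 1014049/64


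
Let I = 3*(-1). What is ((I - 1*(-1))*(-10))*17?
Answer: 340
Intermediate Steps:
I = -3
((I - 1*(-1))*(-10))*17 = ((-3 - 1*(-1))*(-10))*17 = ((-3 + 1)*(-10))*17 = -2*(-10)*17 = 20*17 = 340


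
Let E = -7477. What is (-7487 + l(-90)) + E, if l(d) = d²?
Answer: -6864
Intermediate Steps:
(-7487 + l(-90)) + E = (-7487 + (-90)²) - 7477 = (-7487 + 8100) - 7477 = 613 - 7477 = -6864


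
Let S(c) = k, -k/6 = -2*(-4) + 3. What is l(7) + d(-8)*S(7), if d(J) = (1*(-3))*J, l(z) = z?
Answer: -1577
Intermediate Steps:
k = -66 (k = -6*(-2*(-4) + 3) = -6*(8 + 3) = -6*11 = -66)
S(c) = -66
d(J) = -3*J
l(7) + d(-8)*S(7) = 7 - 3*(-8)*(-66) = 7 + 24*(-66) = 7 - 1584 = -1577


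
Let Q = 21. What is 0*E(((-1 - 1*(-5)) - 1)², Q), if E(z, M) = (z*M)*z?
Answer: 0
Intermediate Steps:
E(z, M) = M*z² (E(z, M) = (M*z)*z = M*z²)
0*E(((-1 - 1*(-5)) - 1)², Q) = 0*(21*(((-1 - 1*(-5)) - 1)²)²) = 0*(21*(((-1 + 5) - 1)²)²) = 0*(21*((4 - 1)²)²) = 0*(21*(3²)²) = 0*(21*9²) = 0*(21*81) = 0*1701 = 0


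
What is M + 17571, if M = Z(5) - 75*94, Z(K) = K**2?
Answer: 10546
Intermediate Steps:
M = -7025 (M = 5**2 - 75*94 = 25 - 7050 = -7025)
M + 17571 = -7025 + 17571 = 10546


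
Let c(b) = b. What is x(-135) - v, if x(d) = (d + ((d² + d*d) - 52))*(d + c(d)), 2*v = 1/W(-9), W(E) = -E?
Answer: -176238181/18 ≈ -9.7910e+6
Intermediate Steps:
v = 1/18 (v = 1/(2*((-1*(-9)))) = (½)/9 = (½)*(⅑) = 1/18 ≈ 0.055556)
x(d) = 2*d*(-52 + d + 2*d²) (x(d) = (d + ((d² + d*d) - 52))*(d + d) = (d + ((d² + d²) - 52))*(2*d) = (d + (2*d² - 52))*(2*d) = (d + (-52 + 2*d²))*(2*d) = (-52 + d + 2*d²)*(2*d) = 2*d*(-52 + d + 2*d²))
x(-135) - v = 2*(-135)*(-52 - 135 + 2*(-135)²) - 1*1/18 = 2*(-135)*(-52 - 135 + 2*18225) - 1/18 = 2*(-135)*(-52 - 135 + 36450) - 1/18 = 2*(-135)*36263 - 1/18 = -9791010 - 1/18 = -176238181/18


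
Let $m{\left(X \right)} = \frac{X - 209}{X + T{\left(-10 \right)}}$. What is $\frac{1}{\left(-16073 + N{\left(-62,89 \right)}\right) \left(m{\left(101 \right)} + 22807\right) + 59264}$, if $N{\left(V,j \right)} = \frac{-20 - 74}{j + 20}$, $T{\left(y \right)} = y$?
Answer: $- \frac{1417}{519356344309} \approx -2.7284 \cdot 10^{-9}$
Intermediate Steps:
$m{\left(X \right)} = \frac{-209 + X}{-10 + X}$ ($m{\left(X \right)} = \frac{X - 209}{X - 10} = \frac{-209 + X}{-10 + X}$)
$N{\left(V,j \right)} = - \frac{94}{20 + j}$
$\frac{1}{\left(-16073 + N{\left(-62,89 \right)}\right) \left(m{\left(101 \right)} + 22807\right) + 59264} = \frac{1}{\left(-16073 - \frac{94}{20 + 89}\right) \left(\frac{-209 + 101}{-10 + 101} + 22807\right) + 59264} = \frac{1}{\left(-16073 - \frac{94}{109}\right) \left(\frac{1}{91} \left(-108\right) + 22807\right) + 59264} = \frac{1}{\left(-16073 - \frac{94}{109}\right) \left(- \frac{108}{91} + 22807\right) + 59264} = \frac{1}{\left(- \frac{1752051}{109}\right) \frac{2075329}{91} + 59264} = \frac{1}{- \frac{519440321397}{1417} + 59264} = \frac{1}{- \frac{519356344309}{1417}} = - \frac{1417}{519356344309}$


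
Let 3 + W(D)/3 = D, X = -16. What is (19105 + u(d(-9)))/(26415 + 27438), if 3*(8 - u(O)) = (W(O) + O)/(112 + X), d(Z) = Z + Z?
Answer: 203875/574432 ≈ 0.35492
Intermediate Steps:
d(Z) = 2*Z
W(D) = -9 + 3*D
u(O) = 257/32 - O/72 (u(O) = 8 - ((-9 + 3*O) + O)/(3*(112 - 16)) = 8 - (-9 + 4*O)/(3*96) = 8 - (-3/32 + O/24)/3 = 8 + (1/32 - O/72) = 257/32 - O/72)
(19105 + u(d(-9)))/(26415 + 27438) = (19105 + (257/32 - (-9)/36))/(26415 + 27438) = (19105 + (257/32 - 1/72*(-18)))/53853 = (19105 + (257/32 + ¼))*(1/53853) = (19105 + 265/32)*(1/53853) = (611625/32)*(1/53853) = 203875/574432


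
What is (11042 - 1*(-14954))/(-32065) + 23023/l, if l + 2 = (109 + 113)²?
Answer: -542902377/1580227330 ≈ -0.34356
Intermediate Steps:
l = 49282 (l = -2 + (109 + 113)² = -2 + 222² = -2 + 49284 = 49282)
(11042 - 1*(-14954))/(-32065) + 23023/l = (11042 - 1*(-14954))/(-32065) + 23023/49282 = (11042 + 14954)*(-1/32065) + 23023*(1/49282) = 25996*(-1/32065) + 23023/49282 = -25996/32065 + 23023/49282 = -542902377/1580227330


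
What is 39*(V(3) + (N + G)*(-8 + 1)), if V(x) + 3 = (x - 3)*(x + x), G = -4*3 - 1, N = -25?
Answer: 10257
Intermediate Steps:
G = -13 (G = -12 - 1 = -13)
V(x) = -3 + 2*x*(-3 + x) (V(x) = -3 + (x - 3)*(x + x) = -3 + (-3 + x)*(2*x) = -3 + 2*x*(-3 + x))
39*(V(3) + (N + G)*(-8 + 1)) = 39*((-3 - 6*3 + 2*3²) + (-25 - 13)*(-8 + 1)) = 39*((-3 - 18 + 2*9) - 38*(-7)) = 39*((-3 - 18 + 18) + 266) = 39*(-3 + 266) = 39*263 = 10257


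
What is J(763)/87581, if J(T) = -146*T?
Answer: -111398/87581 ≈ -1.2719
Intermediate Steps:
J(763)/87581 = -146*763/87581 = -111398*1/87581 = -111398/87581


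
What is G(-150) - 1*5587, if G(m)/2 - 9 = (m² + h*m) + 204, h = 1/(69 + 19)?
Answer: 876383/22 ≈ 39836.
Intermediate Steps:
h = 1/88 ≈ 0.011364
G(m) = 426 + 2*m² + m/44 (G(m) = 18 + 2*((m² + m/88) + 204) = 18 + 2*(204 + m² + m/88) = 18 + (408 + 2*m² + m/44) = 426 + 2*m² + m/44)
G(-150) - 1*5587 = (426 + 2*(-150)² + (1/44)*(-150)) - 1*5587 = (426 + 2*22500 - 75/22) - 5587 = (426 + 45000 - 75/22) - 5587 = 999297/22 - 5587 = 876383/22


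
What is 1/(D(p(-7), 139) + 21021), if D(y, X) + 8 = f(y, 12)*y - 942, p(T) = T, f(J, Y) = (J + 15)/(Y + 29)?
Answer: 41/822855 ≈ 4.9827e-5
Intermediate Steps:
f(J, Y) = (15 + J)/(29 + Y)
D(y, X) = -950 + y*(15/41 + y/41) (D(y, X) = -8 + (((15 + y)/(29 + 12))*y - 942) = -8 + (((15 + y)/41)*y - 942) = -8 + ((15/41 + y/41)*y - 942) = -8 + (y*(15/41 + y/41) - 942) = -8 + (-942 + y*(15/41 + y/41)) = -950 + y*(15/41 + y/41))
1/(D(p(-7), 139) + 21021) = 1/((-950 + (1/41)*(-7)*(15 - 7)) + 21021) = 1/((-950 + (1/41)*(-7)*8) + 21021) = 1/((-950 - 56/41) + 21021) = 1/(-39006/41 + 21021) = 1/(822855/41) = 41/822855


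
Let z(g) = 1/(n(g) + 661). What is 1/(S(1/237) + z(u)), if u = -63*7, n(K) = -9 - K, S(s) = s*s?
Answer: 61392717/57262 ≈ 1072.1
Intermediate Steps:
S(s) = s²
u = -441
z(g) = 1/(652 - g) (z(g) = 1/((-9 - g) + 661) = 1/(652 - g))
1/(S(1/237) + z(u)) = 1/((1/237)² - 1/(-652 - 441)) = 1/((1/237)² - 1/(-1093)) = 1/(1/56169 - 1*(-1/1093)) = 1/(1/56169 + 1/1093) = 1/(57262/61392717) = 61392717/57262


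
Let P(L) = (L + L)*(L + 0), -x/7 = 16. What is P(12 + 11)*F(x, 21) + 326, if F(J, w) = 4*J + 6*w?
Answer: -340350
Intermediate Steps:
x = -112 (x = -7*16 = -112)
P(L) = 2*L**2 (P(L) = (2*L)*L = 2*L**2)
P(12 + 11)*F(x, 21) + 326 = (2*(12 + 11)**2)*(4*(-112) + 6*21) + 326 = (2*23**2)*(-448 + 126) + 326 = (2*529)*(-322) + 326 = 1058*(-322) + 326 = -340676 + 326 = -340350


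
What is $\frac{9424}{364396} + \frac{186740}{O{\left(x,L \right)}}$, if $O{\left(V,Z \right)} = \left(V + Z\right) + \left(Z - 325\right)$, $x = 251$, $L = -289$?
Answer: $- \frac{4252572787}{14849137} \approx -286.39$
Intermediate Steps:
$O{\left(V,Z \right)} = -325 + V + 2 Z$ ($O{\left(V,Z \right)} = \left(V + Z\right) + \left(-325 + Z\right) = -325 + V + 2 Z$)
$\frac{9424}{364396} + \frac{186740}{O{\left(x,L \right)}} = \frac{9424}{364396} + \frac{186740}{-325 + 251 + 2 \left(-289\right)} = 9424 \cdot \frac{1}{364396} + \frac{186740}{-325 + 251 - 578} = \frac{2356}{91099} + \frac{186740}{-652} = \frac{2356}{91099} + 186740 \left(- \frac{1}{652}\right) = \frac{2356}{91099} - \frac{46685}{163} = - \frac{4252572787}{14849137}$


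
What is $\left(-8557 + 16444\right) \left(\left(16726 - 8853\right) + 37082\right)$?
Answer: $354560085$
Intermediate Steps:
$\left(-8557 + 16444\right) \left(\left(16726 - 8853\right) + 37082\right) = 7887 \left(7873 + 37082\right) = 7887 \cdot 44955 = 354560085$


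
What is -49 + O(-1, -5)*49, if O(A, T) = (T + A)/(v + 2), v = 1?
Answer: -147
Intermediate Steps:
O(A, T) = A/3 + T/3 (O(A, T) = (T + A)/(1 + 2) = (A + T)/3 = (A + T)*(⅓) = A/3 + T/3)
-49 + O(-1, -5)*49 = -49 + ((⅓)*(-1) + (⅓)*(-5))*49 = -49 + (-⅓ - 5/3)*49 = -49 - 2*49 = -49 - 98 = -147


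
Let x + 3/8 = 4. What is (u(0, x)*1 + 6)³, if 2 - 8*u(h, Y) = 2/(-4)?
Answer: 1030301/4096 ≈ 251.54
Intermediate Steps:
x = 29/8 (x = -3/8 + 4 = 29/8 ≈ 3.6250)
u(h, Y) = 5/16 (u(h, Y) = ¼ - 1/(4*(-4)) = ¼ - (-1)/(4*4) = ¼ - ⅛*(-½) = ¼ + 1/16 = 5/16)
(u(0, x)*1 + 6)³ = ((5/16)*1 + 6)³ = (5/16 + 6)³ = (101/16)³ = 1030301/4096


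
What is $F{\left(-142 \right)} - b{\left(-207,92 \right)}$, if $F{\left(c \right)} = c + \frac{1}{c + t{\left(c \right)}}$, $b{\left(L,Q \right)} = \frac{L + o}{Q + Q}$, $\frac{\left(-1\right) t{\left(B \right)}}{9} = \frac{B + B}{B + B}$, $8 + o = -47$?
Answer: $- \frac{1952975}{13892} \approx -140.58$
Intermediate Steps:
$o = -55$ ($o = -8 - 47 = -55$)
$t{\left(B \right)} = -9$ ($t{\left(B \right)} = - 9 \frac{B + B}{B + B} = - 9 \frac{2 B}{2 B} = - 9 \cdot 2 B \frac{1}{2 B} = \left(-9\right) 1 = -9$)
$b{\left(L,Q \right)} = \frac{-55 + L}{2 Q}$ ($b{\left(L,Q \right)} = \frac{L - 55}{Q + Q} = \frac{-55 + L}{2 Q}$)
$F{\left(c \right)} = c + \frac{1}{-9 + c}$ ($F{\left(c \right)} = c + \frac{1}{c - 9} = c + \frac{1}{-9 + c}$)
$F{\left(-142 \right)} - b{\left(-207,92 \right)} = \frac{1 + \left(-142\right)^{2} - -1278}{-9 - 142} - \frac{-55 - 207}{2 \cdot 92} = \frac{1 + 20164 + 1278}{-151} - \frac{1}{2} \cdot \frac{1}{92} \left(-262\right) = \left(- \frac{1}{151}\right) 21443 - - \frac{131}{92} = - \frac{21443}{151} + \frac{131}{92} = - \frac{1952975}{13892}$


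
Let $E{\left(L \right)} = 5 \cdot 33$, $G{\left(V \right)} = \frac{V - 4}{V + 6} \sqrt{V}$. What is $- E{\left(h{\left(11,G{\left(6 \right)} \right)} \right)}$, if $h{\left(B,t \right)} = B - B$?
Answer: $-165$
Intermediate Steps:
$G{\left(V \right)} = \frac{\sqrt{V} \left(-4 + V\right)}{6 + V}$ ($G{\left(V \right)} = \frac{-4 + V}{6 + V} \sqrt{V} = \frac{\sqrt{V} \left(-4 + V\right)}{6 + V}$)
$h{\left(B,t \right)} = 0$
$E{\left(L \right)} = 165$
$- E{\left(h{\left(11,G{\left(6 \right)} \right)} \right)} = \left(-1\right) 165 = -165$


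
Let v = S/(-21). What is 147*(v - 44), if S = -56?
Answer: -6076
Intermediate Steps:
v = 8/3 (v = -56/(-21) = -56*(-1/21) = 8/3 ≈ 2.6667)
147*(v - 44) = 147*(8/3 - 44) = 147*(-124/3) = -6076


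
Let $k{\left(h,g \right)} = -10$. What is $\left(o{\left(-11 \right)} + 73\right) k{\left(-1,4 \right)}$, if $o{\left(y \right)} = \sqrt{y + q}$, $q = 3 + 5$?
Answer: $-730 - 10 i \sqrt{3} \approx -730.0 - 17.32 i$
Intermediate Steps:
$q = 8$
$o{\left(y \right)} = \sqrt{8 + y}$ ($o{\left(y \right)} = \sqrt{y + 8} = \sqrt{8 + y}$)
$\left(o{\left(-11 \right)} + 73\right) k{\left(-1,4 \right)} = \left(\sqrt{8 - 11} + 73\right) \left(-10\right) = \left(\sqrt{-3} + 73\right) \left(-10\right) = \left(i \sqrt{3} + 73\right) \left(-10\right) = \left(73 + i \sqrt{3}\right) \left(-10\right) = -730 - 10 i \sqrt{3}$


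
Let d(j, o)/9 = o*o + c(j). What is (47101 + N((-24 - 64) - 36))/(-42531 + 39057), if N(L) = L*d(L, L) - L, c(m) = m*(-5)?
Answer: 17804311/3474 ≈ 5125.0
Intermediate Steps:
c(m) = -5*m
d(j, o) = -45*j + 9*o**2 (d(j, o) = 9*(o*o - 5*j) = 9*(o**2 - 5*j) = -45*j + 9*o**2)
N(L) = -L + L*(-45*L + 9*L**2) (N(L) = L*(-45*L + 9*L**2) - L = -L + L*(-45*L + 9*L**2))
(47101 + N((-24 - 64) - 36))/(-42531 + 39057) = (47101 + ((-24 - 64) - 36)*(-1 - 45*((-24 - 64) - 36) + 9*((-24 - 64) - 36)**2))/(-42531 + 39057) = (47101 + (-88 - 36)*(-1 - 45*(-88 - 36) + 9*(-88 - 36)**2))/(-3474) = (47101 - 124*(-1 - 45*(-124) + 9*(-124)**2))*(-1/3474) = (47101 - 124*(-1 + 5580 + 9*15376))*(-1/3474) = (47101 - 124*(-1 + 5580 + 138384))*(-1/3474) = (47101 - 124*143963)*(-1/3474) = (47101 - 17851412)*(-1/3474) = -17804311*(-1/3474) = 17804311/3474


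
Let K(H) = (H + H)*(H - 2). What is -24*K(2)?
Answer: 0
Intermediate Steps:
K(H) = 2*H*(-2 + H) (K(H) = (2*H)*(-2 + H) = 2*H*(-2 + H))
-24*K(2) = -48*2*(-2 + 2) = -48*2*0 = -24*0 = 0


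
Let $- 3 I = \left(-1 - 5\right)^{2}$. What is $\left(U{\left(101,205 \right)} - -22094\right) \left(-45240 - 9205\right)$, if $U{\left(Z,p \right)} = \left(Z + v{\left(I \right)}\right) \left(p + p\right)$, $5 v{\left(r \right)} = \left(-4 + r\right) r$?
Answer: $-4314657360$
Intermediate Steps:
$I = -12$ ($I = - \frac{\left(-1 - 5\right)^{2}}{3} = - \frac{\left(-6\right)^{2}}{3} = \left(- \frac{1}{3}\right) 36 = -12$)
$v{\left(r \right)} = \frac{r \left(-4 + r\right)}{5}$ ($v{\left(r \right)} = \frac{\left(-4 + r\right) r}{5} = \frac{r \left(-4 + r\right)}{5}$)
$U{\left(Z,p \right)} = 2 p \left(\frac{192}{5} + Z\right)$ ($U{\left(Z,p \right)} = \left(Z + \frac{1}{5} \left(-12\right) \left(-4 - 12\right)\right) \left(p + p\right) = \left(Z + \frac{1}{5} \left(-12\right) \left(-16\right)\right) 2 p = \left(Z + \frac{192}{5}\right) 2 p = \left(\frac{192}{5} + Z\right) 2 p = 2 p \left(\frac{192}{5} + Z\right)$)
$\left(U{\left(101,205 \right)} - -22094\right) \left(-45240 - 9205\right) = \left(\frac{2}{5} \cdot 205 \left(192 + 5 \cdot 101\right) - -22094\right) \left(-45240 - 9205\right) = \left(\frac{2}{5} \cdot 205 \left(192 + 505\right) + \left(-2378 + 24472\right)\right) \left(-54445\right) = \left(\frac{2}{5} \cdot 205 \cdot 697 + 22094\right) \left(-54445\right) = \left(57154 + 22094\right) \left(-54445\right) = 79248 \left(-54445\right) = -4314657360$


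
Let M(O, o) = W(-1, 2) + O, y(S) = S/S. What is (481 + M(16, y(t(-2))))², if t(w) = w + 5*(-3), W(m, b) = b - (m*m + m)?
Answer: 249001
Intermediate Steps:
W(m, b) = b - m - m² (W(m, b) = b - (m² + m) = b - (m + m²) = b + (-m - m²) = b - m - m²)
t(w) = -15 + w (t(w) = w - 15 = -15 + w)
y(S) = 1
M(O, o) = 2 + O (M(O, o) = (2 - 1*(-1) - 1*(-1)²) + O = (2 + 1 - 1*1) + O = (2 + 1 - 1) + O = 2 + O)
(481 + M(16, y(t(-2))))² = (481 + (2 + 16))² = (481 + 18)² = 499² = 249001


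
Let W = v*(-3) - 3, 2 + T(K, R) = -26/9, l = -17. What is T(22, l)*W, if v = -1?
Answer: 0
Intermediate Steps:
T(K, R) = -44/9 (T(K, R) = -2 - 26/9 = -44/9)
W = 0 (W = -1*(-3) - 3 = 3 - 3 = 0)
T(22, l)*W = -44/9*0 = 0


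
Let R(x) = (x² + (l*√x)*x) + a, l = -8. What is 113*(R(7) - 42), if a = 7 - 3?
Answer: 1243 - 6328*√7 ≈ -15499.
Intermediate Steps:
a = 4
R(x) = 4 + x² - 8*x^(3/2) (R(x) = (x² + (-8*√x)*x) + 4 = (x² - 8*x^(3/2)) + 4 = 4 + x² - 8*x^(3/2))
113*(R(7) - 42) = 113*((4 + 7² - 56*√7) - 42) = 113*((4 + 49 - 56*√7) - 42) = 113*((53 - 56*√7) - 42) = 113*(11 - 56*√7) = 1243 - 6328*√7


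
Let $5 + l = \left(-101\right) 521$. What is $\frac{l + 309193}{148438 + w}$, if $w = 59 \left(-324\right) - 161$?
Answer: $\frac{256567}{129161} \approx 1.9864$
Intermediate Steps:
$l = -52626$ ($l = -5 - 52621 = -52626$)
$w = -19277$ ($w = -19116 - 161 = -19277$)
$\frac{l + 309193}{148438 + w} = \frac{-52626 + 309193}{148438 - 19277} = \frac{256567}{129161}$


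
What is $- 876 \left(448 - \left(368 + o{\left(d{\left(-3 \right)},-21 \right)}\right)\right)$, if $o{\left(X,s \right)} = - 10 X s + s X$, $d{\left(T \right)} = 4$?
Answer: $592176$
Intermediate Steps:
$o{\left(X,s \right)} = - 9 X s$ ($o{\left(X,s \right)} = - 10 X s + X s = - 9 X s$)
$- 876 \left(448 - \left(368 + o{\left(d{\left(-3 \right)},-21 \right)}\right)\right) = - 876 \left(448 - \left(368 - 36 \left(-21\right)\right)\right) = - 876 \left(448 - 1124\right) = \left(-876\right) \left(-676\right) = 592176$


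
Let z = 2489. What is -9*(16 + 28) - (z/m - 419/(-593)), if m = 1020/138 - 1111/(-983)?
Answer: -78693756754/114249159 ≈ -688.79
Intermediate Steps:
m = 192663/22609 (m = 1020*(1/138) - 1111*(-1/983) = 170/23 + 1111/983 = 192663/22609 ≈ 8.5215)
-9*(16 + 28) - (z/m - 419/(-593)) = -9*(16 + 28) - (2489/(192663/22609) - 419/(-593)) = -9*44 - (2489*(22609/192663) - 419*(-1/593)) = -396 - (56273801/192663 + 419/593) = -396 - 1*33451089790/114249159 = -396 - 33451089790/114249159 = -78693756754/114249159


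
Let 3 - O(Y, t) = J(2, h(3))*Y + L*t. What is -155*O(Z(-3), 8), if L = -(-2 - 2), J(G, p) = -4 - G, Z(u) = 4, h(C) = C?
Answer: 775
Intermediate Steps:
L = 4 (L = -1*(-4) = 4)
O(Y, t) = 3 - 4*t + 6*Y (O(Y, t) = 3 - ((-4 - 1*2)*Y + 4*t) = 3 - ((-4 - 2)*Y + 4*t) = 3 - (-6*Y + 4*t) = 3 + (-4*t + 6*Y) = 3 - 4*t + 6*Y)
-155*O(Z(-3), 8) = -155*(3 - 4*8 + 6*4) = -155*(3 - 32 + 24) = -155*(-5) = 775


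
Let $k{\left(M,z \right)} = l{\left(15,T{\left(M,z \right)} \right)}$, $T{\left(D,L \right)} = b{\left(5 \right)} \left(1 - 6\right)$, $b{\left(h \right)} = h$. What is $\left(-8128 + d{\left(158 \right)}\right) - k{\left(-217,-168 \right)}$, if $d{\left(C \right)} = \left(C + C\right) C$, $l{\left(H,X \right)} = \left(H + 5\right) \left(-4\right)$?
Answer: $41880$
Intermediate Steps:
$T{\left(D,L \right)} = -25$ ($T{\left(D,L \right)} = 5 \left(1 - 6\right) = 5 \left(-5\right) = -25$)
$l{\left(H,X \right)} = -20 - 4 H$ ($l{\left(H,X \right)} = \left(5 + H\right) \left(-4\right) = -20 - 4 H$)
$d{\left(C \right)} = 2 C^{2}$ ($d{\left(C \right)} = 2 C C = 2 C^{2}$)
$k{\left(M,z \right)} = -80$ ($k{\left(M,z \right)} = -20 - 60 = -80$)
$\left(-8128 + d{\left(158 \right)}\right) - k{\left(-217,-168 \right)} = \left(-8128 + 2 \cdot 158^{2}\right) - -80 = \left(-8128 + 2 \cdot 24964\right) + 80 = \left(-8128 + 49928\right) + 80 = 41800 + 80 = 41880$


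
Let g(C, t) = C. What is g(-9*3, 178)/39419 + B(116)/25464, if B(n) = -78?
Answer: -627035/167294236 ≈ -0.0037481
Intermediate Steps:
g(-9*3, 178)/39419 + B(116)/25464 = -9*3/39419 - 78/25464 = -27*1/39419 - 78*1/25464 = -27/39419 - 13/4244 = -627035/167294236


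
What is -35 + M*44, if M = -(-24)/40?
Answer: -43/5 ≈ -8.6000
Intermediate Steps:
M = ⅗ (M = -(-24)/40 = -1*(-⅗) = ⅗ ≈ 0.60000)
-35 + M*44 = -35 + (⅗)*44 = -35 + 132/5 = -43/5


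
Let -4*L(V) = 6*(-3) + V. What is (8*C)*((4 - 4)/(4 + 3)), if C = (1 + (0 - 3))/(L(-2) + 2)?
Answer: 0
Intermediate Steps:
L(V) = 9/2 - V/4 (L(V) = -(6*(-3) + V)/4 = -(-18 + V)/4 = 9/2 - V/4)
C = -2/7 (C = (1 + (0 - 3))/((9/2 - 1/4*(-2)) + 2) = (1 - 3)/((9/2 + 1/2) + 2) = -2/(5 + 2) = -2/7 ≈ -0.28571)
(8*C)*((4 - 4)/(4 + 3)) = (8*(-2/7))*((4 - 4)/(4 + 3)) = -0/7 = -16/7*0 = 0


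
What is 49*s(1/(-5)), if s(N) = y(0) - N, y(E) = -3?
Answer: -686/5 ≈ -137.20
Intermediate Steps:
s(N) = -3 - N
49*s(1/(-5)) = 49*(-3 - 1/(-5)) = 49*(-3 - 1*(-⅕)) = 49*(-3 + ⅕) = 49*(-14/5) = -686/5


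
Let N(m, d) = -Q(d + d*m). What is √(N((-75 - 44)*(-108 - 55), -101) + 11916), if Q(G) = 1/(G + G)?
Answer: √45739051267958463/1959198 ≈ 109.16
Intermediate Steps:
Q(G) = 1/(2*G)
N(m, d) = -1/(2*(d + d*m))
√(N((-75 - 44)*(-108 - 55), -101) + 11916) = √(-½/(-101*(1 + (-75 - 44)*(-108 - 55))) + 11916) = √(-½*(-1/101)/(1 - 119*(-163)) + 11916) = √(-½*(-1/101)/(1 + 19397) + 11916) = √(-½*(-1/101)/19398 + 11916) = √(-½*(-1/101)*1/19398 + 11916) = √(1/3918396 + 11916) = √(46691606737/3918396) = √45739051267958463/1959198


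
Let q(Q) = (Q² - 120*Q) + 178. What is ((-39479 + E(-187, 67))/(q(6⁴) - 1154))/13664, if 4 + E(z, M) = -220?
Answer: -39703/20811911680 ≈ -1.9077e-6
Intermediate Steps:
E(z, M) = -224 (E(z, M) = -4 - 220 = -224)
q(Q) = 178 + Q² - 120*Q
((-39479 + E(-187, 67))/(q(6⁴) - 1154))/13664 = ((-39479 - 224)/((178 + (6⁴)² - 120*6⁴) - 1154))/13664 = -39703/((178 + 1296² - 120*1296) - 1154)*(1/13664) = -39703/((178 + 1679616 - 155520) - 1154)*(1/13664) = -39703/(1524274 - 1154)*(1/13664) = -39703/1523120*(1/13664) = -39703*1/1523120*(1/13664) = -39703/1523120*1/13664 = -39703/20811911680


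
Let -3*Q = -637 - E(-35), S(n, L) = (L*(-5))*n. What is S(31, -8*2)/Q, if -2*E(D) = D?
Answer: 14880/1309 ≈ 11.367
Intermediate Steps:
E(D) = -D/2
S(n, L) = -5*L*n (S(n, L) = (-5*L)*n = -5*L*n)
Q = 1309/6 (Q = -(-637 - (-1)*(-35)/2)/3 = -(-637 - 1*35/2)/3 = -(-637 - 35/2)/3 = -⅓*(-1309/2) = 1309/6 ≈ 218.17)
S(31, -8*2)/Q = (-5*(-8*2)*31)/(1309/6) = -5*(-16)*31*(6/1309) = 2480*(6/1309) = 14880/1309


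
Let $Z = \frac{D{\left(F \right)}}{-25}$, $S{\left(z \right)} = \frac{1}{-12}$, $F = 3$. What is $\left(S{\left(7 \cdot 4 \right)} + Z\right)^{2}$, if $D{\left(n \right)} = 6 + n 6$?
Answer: $\frac{97969}{90000} \approx 1.0885$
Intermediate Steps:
$D{\left(n \right)} = 6 + 6 n$
$S{\left(z \right)} = - \frac{1}{12}$
$Z = - \frac{24}{25}$ ($Z = \frac{6 + 6 \cdot 3}{-25} = \left(6 + 18\right) \left(- \frac{1}{25}\right) = 24 \left(- \frac{1}{25}\right) = - \frac{24}{25} \approx -0.96$)
$\left(S{\left(7 \cdot 4 \right)} + Z\right)^{2} = \left(- \frac{1}{12} - \frac{24}{25}\right)^{2} = \left(- \frac{313}{300}\right)^{2} = \frac{97969}{90000}$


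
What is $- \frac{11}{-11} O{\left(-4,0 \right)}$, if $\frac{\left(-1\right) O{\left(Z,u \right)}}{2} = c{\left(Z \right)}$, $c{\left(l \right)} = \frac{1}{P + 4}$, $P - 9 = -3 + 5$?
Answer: $- \frac{2}{15} \approx -0.13333$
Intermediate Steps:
$P = 11$ ($P = 9 + \left(-3 + 5\right) = 9 + 2 = 11$)
$c{\left(l \right)} = \frac{1}{15}$ ($c{\left(l \right)} = \frac{1}{11 + 4} = \frac{1}{15}$)
$O{\left(Z,u \right)} = - \frac{2}{15}$ ($O{\left(Z,u \right)} = \left(-2\right) \frac{1}{15} = - \frac{2}{15}$)
$- \frac{11}{-11} O{\left(-4,0 \right)} = - \frac{11}{-11} \left(- \frac{2}{15}\right) = \left(-11\right) \left(- \frac{1}{11}\right) \left(- \frac{2}{15}\right) = 1 \left(- \frac{2}{15}\right) = - \frac{2}{15}$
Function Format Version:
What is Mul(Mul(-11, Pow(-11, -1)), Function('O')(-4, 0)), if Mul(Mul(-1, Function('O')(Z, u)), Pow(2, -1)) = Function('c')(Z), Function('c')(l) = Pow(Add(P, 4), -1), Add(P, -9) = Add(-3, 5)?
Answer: Rational(-2, 15) ≈ -0.13333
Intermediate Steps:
P = 11 (P = Add(9, Add(-3, 5)) = Add(9, 2) = 11)
Function('c')(l) = Rational(1, 15) (Function('c')(l) = Pow(Add(11, 4), -1) = Pow(15, -1) = Rational(1, 15))
Function('O')(Z, u) = Rational(-2, 15) (Function('O')(Z, u) = Mul(-2, Rational(1, 15)) = Rational(-2, 15))
Mul(Mul(-11, Pow(-11, -1)), Function('O')(-4, 0)) = Mul(Mul(-11, Pow(-11, -1)), Rational(-2, 15)) = Mul(Mul(-11, Rational(-1, 11)), Rational(-2, 15)) = Mul(1, Rational(-2, 15)) = Rational(-2, 15)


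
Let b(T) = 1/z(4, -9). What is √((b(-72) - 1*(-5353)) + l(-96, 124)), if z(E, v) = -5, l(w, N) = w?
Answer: 2*√32855/5 ≈ 72.504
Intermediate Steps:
b(T) = -⅕ (b(T) = 1/(-5) = -⅕)
√((b(-72) - 1*(-5353)) + l(-96, 124)) = √((-⅕ - 1*(-5353)) - 96) = √((-⅕ + 5353) - 96) = √(26764/5 - 96) = √(26284/5) = 2*√32855/5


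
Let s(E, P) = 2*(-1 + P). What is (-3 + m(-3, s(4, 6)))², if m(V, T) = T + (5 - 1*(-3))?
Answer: 225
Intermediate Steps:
s(E, P) = -2 + 2*P
m(V, T) = 8 + T (m(V, T) = T + (5 + 3) = T + 8 = 8 + T)
(-3 + m(-3, s(4, 6)))² = (-3 + (8 + (-2 + 2*6)))² = (-3 + (8 + (-2 + 12)))² = (-3 + (8 + 10))² = (-3 + 18)² = 15² = 225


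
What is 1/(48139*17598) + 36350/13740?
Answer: 256615891237/96998688969 ≈ 2.6456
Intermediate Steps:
1/(48139*17598) + 36350/13740 = (1/48139)*(1/17598) + 36350*(1/13740) = 1/847150122 + 3635/1374 = 256615891237/96998688969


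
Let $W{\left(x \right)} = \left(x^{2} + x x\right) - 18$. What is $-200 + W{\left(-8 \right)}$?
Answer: $-90$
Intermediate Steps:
$W{\left(x \right)} = -18 + 2 x^{2}$ ($W{\left(x \right)} = \left(x^{2} + x^{2}\right) - 18 = 2 x^{2} - 18 = -18 + 2 x^{2}$)
$-200 + W{\left(-8 \right)} = -200 - \left(18 - 2 \left(-8\right)^{2}\right) = -200 + \left(-18 + 2 \cdot 64\right) = -200 + \left(-18 + 128\right) = -200 + 110 = -90$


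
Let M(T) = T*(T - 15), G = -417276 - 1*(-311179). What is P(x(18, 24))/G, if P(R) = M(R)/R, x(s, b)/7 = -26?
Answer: 197/106097 ≈ 0.0018568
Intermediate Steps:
x(s, b) = -182 (x(s, b) = 7*(-26) = -182)
G = -106097 (G = -417276 + 311179 = -106097)
M(T) = T*(-15 + T)
P(R) = -15 + R (P(R) = (R*(-15 + R))/R = -15 + R)
P(x(18, 24))/G = (-15 - 182)/(-106097) = -197*(-1/106097) = 197/106097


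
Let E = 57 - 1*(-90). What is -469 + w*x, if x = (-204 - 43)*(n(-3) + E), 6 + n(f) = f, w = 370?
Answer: -12612289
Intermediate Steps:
E = 147 (E = 57 + 90 = 147)
n(f) = -6 + f
x = -34086 (x = (-204 - 43)*((-6 - 3) + 147) = -247*(-9 + 147) = -247*138 = -34086)
-469 + w*x = -469 + 370*(-34086) = -469 - 12611820 = -12612289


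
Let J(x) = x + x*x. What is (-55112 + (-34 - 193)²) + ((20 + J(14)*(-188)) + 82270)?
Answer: 39227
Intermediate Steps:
J(x) = x + x²
(-55112 + (-34 - 193)²) + ((20 + J(14)*(-188)) + 82270) = (-55112 + (-34 - 193)²) + ((20 + (14*(1 + 14))*(-188)) + 82270) = (-55112 + (-227)²) + ((20 + (14*15)*(-188)) + 82270) = (-55112 + 51529) + ((20 + 210*(-188)) + 82270) = -3583 + ((20 - 39480) + 82270) = -3583 + (-39460 + 82270) = -3583 + 42810 = 39227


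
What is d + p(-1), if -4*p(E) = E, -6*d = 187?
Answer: -371/12 ≈ -30.917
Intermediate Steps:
d = -187/6 (d = -1/6*187 = -187/6 ≈ -31.167)
p(E) = -E/4
d + p(-1) = -187/6 - 1/4*(-1) = -187/6 + 1/4 = -371/12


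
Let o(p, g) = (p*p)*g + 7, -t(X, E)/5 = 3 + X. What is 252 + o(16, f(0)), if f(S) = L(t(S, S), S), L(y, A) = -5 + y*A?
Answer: -1021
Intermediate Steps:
t(X, E) = -15 - 5*X (t(X, E) = -5*(3 + X) = -15 - 5*X)
L(y, A) = -5 + A*y
f(S) = -5 + S*(-15 - 5*S)
o(p, g) = 7 + g*p² (o(p, g) = p²*g + 7 = g*p² + 7 = 7 + g*p²)
252 + o(16, f(0)) = 252 + (7 + (-5 - 5*0*(3 + 0))*16²) = 252 + (7 + (-5 - 5*0*3)*256) = 252 + (7 + (-5 + 0)*256) = 252 + (7 - 5*256) = 252 + (7 - 1280) = 252 - 1273 = -1021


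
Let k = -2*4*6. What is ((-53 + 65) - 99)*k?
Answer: 4176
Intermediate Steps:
k = -48 (k = -8*6 = -48)
((-53 + 65) - 99)*k = ((-53 + 65) - 99)*(-48) = (12 - 99)*(-48) = -87*(-48) = 4176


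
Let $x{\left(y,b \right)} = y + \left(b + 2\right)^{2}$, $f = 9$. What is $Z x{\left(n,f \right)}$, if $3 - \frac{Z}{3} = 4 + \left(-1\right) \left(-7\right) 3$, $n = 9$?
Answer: $-8580$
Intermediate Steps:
$x{\left(y,b \right)} = y + \left(2 + b\right)^{2}$
$Z = -66$ ($Z = 9 - 3 \left(4 + \left(-1\right) \left(-7\right) 3\right) = 9 - 3 \left(4 + 7 \cdot 3\right) = 9 - 3 \left(4 + 21\right) = 9 - 75 = -66$)
$Z x{\left(n,f \right)} = - 66 \left(9 + \left(2 + 9\right)^{2}\right) = - 66 \left(9 + 11^{2}\right) = - 66 \left(9 + 121\right) = \left(-66\right) 130 = -8580$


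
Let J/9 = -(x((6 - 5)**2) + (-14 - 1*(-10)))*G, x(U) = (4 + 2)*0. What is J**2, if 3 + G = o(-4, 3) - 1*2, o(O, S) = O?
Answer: 104976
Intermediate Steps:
G = -9 (G = -3 + (-4 - 1*2) = -3 + (-4 - 2) = -3 - 6 = -9)
x(U) = 0 (x(U) = 6*0 = 0)
J = -324 (J = 9*(-(0 + (-14 - 1*(-10)))*(-9)) = 9*(-(0 + (-14 + 10))*(-9)) = 9*(-(0 - 4)*(-9)) = 9*(-(-4)*(-9)) = 9*(-1*36) = 9*(-36) = -324)
J**2 = (-324)**2 = 104976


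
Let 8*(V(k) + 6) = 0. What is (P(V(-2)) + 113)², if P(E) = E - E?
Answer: 12769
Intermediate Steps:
V(k) = -6 (V(k) = -6 + (⅛)*0 = -6 + 0 = -6)
P(E) = 0
(P(V(-2)) + 113)² = (0 + 113)² = 113² = 12769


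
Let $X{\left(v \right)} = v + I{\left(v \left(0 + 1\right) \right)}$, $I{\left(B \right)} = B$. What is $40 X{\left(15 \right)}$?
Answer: $1200$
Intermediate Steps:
$X{\left(v \right)} = 2 v$ ($X{\left(v \right)} = v + v \left(0 + 1\right) = v + v 1 = v + v = 2 v$)
$40 X{\left(15 \right)} = 40 \cdot 2 \cdot 15 = 40 \cdot 30 = 1200$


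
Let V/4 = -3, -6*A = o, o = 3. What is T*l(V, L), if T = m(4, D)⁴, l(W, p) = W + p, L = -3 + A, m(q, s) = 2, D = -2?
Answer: -248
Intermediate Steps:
A = -½ (A = -⅙*3 = -½ ≈ -0.50000)
L = -7/2 (L = -3 - ½ = -7/2 ≈ -3.5000)
V = -12 (V = 4*(-3) = -12)
T = 16 (T = 2⁴ = 16)
T*l(V, L) = 16*(-12 - 7/2) = 16*(-31/2) = -248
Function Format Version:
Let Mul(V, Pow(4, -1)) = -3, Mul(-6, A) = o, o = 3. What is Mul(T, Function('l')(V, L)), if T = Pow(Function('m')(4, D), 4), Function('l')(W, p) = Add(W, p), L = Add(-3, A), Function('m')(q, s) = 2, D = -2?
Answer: -248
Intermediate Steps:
A = Rational(-1, 2) (A = Mul(Rational(-1, 6), 3) = Rational(-1, 2) ≈ -0.50000)
L = Rational(-7, 2) (L = Add(-3, Rational(-1, 2)) = Rational(-7, 2) ≈ -3.5000)
V = -12 (V = Mul(4, -3) = -12)
T = 16 (T = Pow(2, 4) = 16)
Mul(T, Function('l')(V, L)) = Mul(16, Add(-12, Rational(-7, 2))) = Mul(16, Rational(-31, 2)) = -248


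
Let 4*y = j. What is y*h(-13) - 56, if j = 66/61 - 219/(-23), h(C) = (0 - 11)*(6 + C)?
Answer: 831257/5612 ≈ 148.12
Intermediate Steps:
h(C) = -66 - 11*C (h(C) = -11*(6 + C) = -66 - 11*C)
j = 14877/1403 (j = 66*(1/61) - 219*(-1/23) = 66/61 + 219/23 = 14877/1403 ≈ 10.604)
y = 14877/5612 (y = (1/4)*(14877/1403) = 14877/5612 ≈ 2.6509)
y*h(-13) - 56 = 14877*(-66 - 11*(-13))/5612 - 56 = 14877*(-66 + 143)/5612 - 56 = (14877/5612)*77 - 56 = 1145529/5612 - 56 = 831257/5612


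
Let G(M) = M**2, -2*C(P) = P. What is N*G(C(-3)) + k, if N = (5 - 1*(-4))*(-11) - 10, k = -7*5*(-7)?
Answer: -1/4 ≈ -0.25000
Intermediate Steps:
C(P) = -P/2
k = 245 (k = -35*(-7) = 245)
N = -109 (N = (5 + 4)*(-11) - 10 = 9*(-11) - 10 = -99 - 10 = -109)
N*G(C(-3)) + k = -109*(-1/2*(-3))**2 + 245 = -109*(3/2)**2 + 245 = -109*9/4 + 245 = -981/4 + 245 = -1/4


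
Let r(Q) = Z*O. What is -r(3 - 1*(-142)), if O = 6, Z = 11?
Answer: -66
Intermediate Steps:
r(Q) = 66 (r(Q) = 11*6 = 66)
-r(3 - 1*(-142)) = -1*66 = -66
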